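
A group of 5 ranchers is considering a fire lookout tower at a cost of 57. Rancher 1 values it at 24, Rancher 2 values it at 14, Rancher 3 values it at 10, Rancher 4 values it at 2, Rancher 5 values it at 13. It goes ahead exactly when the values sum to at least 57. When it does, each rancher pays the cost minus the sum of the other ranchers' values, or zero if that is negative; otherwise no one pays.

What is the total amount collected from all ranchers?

Total value 63 ≥ cost 57, so it is built.
Rancher 1: others sum to 39; max(0, 57 - 39) = 18.
Rancher 2: others sum to 49; max(0, 57 - 49) = 8.
Rancher 3: others sum to 53; max(0, 57 - 53) = 4.
Rancher 4: others sum to 61; max(0, 57 - 61) = 0.
Rancher 5: others sum to 50; max(0, 57 - 50) = 7.
Total collected = 18 + 8 + 4 + 0 + 7 = 37.

37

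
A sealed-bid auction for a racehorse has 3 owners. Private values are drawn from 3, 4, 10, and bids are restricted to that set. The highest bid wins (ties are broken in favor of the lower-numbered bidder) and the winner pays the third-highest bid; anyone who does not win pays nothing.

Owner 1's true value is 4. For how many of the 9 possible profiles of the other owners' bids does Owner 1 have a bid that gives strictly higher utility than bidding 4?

Others bid (3, 10): truth gives 0; bid 10 gives 1 > 0. Violating.
Others bid (10, 3): truth gives 0; bid 10 gives 1 > 0. Violating.
Others bid (3, 3): truth gives 1; no alternative beats it.
Others bid (3, 4): truth gives 1; no alternative beats it.
(Checking all 9 profiles: 2 have a profitable deviation, 7 do not.)

2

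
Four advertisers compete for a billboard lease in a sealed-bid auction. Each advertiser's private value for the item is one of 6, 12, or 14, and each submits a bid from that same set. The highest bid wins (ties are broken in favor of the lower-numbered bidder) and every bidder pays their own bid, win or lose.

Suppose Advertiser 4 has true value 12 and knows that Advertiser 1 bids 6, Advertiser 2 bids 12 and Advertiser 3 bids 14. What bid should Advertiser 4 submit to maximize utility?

6

Bid 6: loses but pays 6, utility -6.
Bid 12: loses but pays 12, utility -12.
Bid 14: loses but pays 14, utility -14.
The best choice is 6 with utility -6.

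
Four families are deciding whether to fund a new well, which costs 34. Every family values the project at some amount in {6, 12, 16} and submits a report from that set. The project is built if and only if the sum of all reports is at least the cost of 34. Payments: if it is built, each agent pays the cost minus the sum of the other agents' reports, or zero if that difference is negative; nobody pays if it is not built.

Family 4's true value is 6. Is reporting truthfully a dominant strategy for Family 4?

Check each profile of the others' reports and compare truth against every alternative report.
Others report (6, 6, 12): truth gives 0, best alternative gives -4.
Others report (6, 12, 6): truth gives 0, best alternative gives -4.
Others report (12, 6, 6): truth gives 0, best alternative gives -4.
Others report (6, 12, 16): truth gives 6, best alternative gives 6.
Others report (6, 16, 12): truth gives 6, best alternative gives 6.
Others report (6, 16, 16): truth gives 6, best alternative gives 6.
(Remaining 21 profiles checked similarly; truth is weakly best in each.)
In every case the truthful report is at least as good as any alternative, so it is a dominant strategy.

Yes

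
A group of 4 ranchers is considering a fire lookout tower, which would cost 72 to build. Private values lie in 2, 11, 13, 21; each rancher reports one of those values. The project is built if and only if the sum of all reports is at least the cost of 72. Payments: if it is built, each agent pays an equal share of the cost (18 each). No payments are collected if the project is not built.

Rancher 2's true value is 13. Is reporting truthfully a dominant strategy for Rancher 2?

Consider the case where Rancher 1 reports 21, Rancher 3 reports 21 and Rancher 4 reports 21.
Truthful report 13: project built, pays 18, utility 13 - 18 = -5.
Report 2 instead: project not built, utility 0.
Since 0 > -5, reporting 2 is strictly better here, so truthful reporting is not dominant.

No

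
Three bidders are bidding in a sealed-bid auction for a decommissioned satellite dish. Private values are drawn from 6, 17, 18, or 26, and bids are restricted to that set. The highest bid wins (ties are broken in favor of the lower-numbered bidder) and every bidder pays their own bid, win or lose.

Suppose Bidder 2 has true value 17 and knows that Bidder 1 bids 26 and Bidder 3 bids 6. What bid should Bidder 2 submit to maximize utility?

Bid 6: loses but pays 6, utility -6.
Bid 17: loses but pays 17, utility -17.
Bid 18: loses but pays 18, utility -18.
Bid 26: loses but pays 26, utility -26.
The best choice is 6 with utility -6.

6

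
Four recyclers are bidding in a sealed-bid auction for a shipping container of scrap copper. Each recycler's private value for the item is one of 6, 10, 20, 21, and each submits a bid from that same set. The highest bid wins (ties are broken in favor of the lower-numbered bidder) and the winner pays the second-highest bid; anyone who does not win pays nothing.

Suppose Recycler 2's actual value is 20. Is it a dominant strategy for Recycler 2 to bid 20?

Check each profile of the others' bids and compare truth against every alternative bid.
Others bid (6, 6, 6): truth gives 14, best alternative gives 14.
Others bid (6, 6, 10): truth gives 10, best alternative gives 10.
Others bid (6, 10, 6): truth gives 10, best alternative gives 10.
Others bid (6, 10, 10): truth gives 10, best alternative gives 10.
Others bid (10, 6, 6): truth gives 10, best alternative gives 10.
Others bid (10, 6, 10): truth gives 10, best alternative gives 10.
(Remaining 58 profiles checked similarly; truth is weakly best in each.)
In every case the truthful bid is at least as good as any alternative, so it is a dominant strategy.

Yes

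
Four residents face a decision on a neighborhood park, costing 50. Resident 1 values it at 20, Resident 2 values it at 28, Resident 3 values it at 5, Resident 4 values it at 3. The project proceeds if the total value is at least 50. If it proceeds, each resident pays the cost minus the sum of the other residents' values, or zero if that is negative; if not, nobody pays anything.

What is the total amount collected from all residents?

36

Total value 56 ≥ cost 50, so it is built.
Resident 1: others sum to 36; max(0, 50 - 36) = 14.
Resident 2: others sum to 28; max(0, 50 - 28) = 22.
Resident 3: others sum to 51; max(0, 50 - 51) = 0.
Resident 4: others sum to 53; max(0, 50 - 53) = 0.
Total collected = 14 + 22 + 0 + 0 = 36.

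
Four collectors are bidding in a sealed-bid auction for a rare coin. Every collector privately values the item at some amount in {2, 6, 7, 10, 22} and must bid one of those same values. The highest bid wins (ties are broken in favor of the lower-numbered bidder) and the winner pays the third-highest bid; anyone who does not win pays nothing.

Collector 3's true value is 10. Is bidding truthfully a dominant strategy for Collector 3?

No

Consider the case where Collector 1 bids 2, Collector 2 bids 2 and Collector 4 bids 22.
Truthful bid 10: loses, pays 0, utility 0.
Bid 22 instead: wins, pays 2, utility 10 - 2 = 8.
Since 8 > 0, bidding 22 is strictly better here, so truthful bidding is not dominant.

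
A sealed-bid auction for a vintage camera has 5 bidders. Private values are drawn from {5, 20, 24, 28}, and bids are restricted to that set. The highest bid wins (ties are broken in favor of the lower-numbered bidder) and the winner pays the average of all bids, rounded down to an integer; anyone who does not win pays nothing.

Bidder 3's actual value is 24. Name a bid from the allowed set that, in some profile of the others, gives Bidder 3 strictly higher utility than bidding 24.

28

Suppose Bidder 1 bids 5, Bidder 2 bids 5, Bidder 4 bids 5 and Bidder 5 bids 28.
Bid 24: loses, pays 0, utility 0.
Bid 28: wins, pays 14, utility 24 - 14 = 10.
So bidding 28 beats truth here (10 > 0).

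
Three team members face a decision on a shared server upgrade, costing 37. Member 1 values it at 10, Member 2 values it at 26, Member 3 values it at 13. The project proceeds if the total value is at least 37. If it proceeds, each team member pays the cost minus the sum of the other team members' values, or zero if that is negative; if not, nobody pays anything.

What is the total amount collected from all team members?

Total value 49 ≥ cost 37, so it is built.
Member 1: others sum to 39; max(0, 37 - 39) = 0.
Member 2: others sum to 23; max(0, 37 - 23) = 14.
Member 3: others sum to 36; max(0, 37 - 36) = 1.
Total collected = 0 + 14 + 1 = 15.

15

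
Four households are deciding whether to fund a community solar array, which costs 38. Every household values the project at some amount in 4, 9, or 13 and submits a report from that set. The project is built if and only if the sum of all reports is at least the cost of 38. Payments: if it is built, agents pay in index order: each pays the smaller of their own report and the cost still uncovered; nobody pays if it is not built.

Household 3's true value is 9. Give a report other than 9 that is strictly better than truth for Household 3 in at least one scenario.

Suppose Household 1 reports 9, Household 2 reports 13 and Household 4 reports 13.
Report 9: project built, pays 9, utility 9 - 9 = 0.
Report 4: project built, pays 4, utility 9 - 4 = 5.
So reporting 4 beats truth here (5 > 0).

4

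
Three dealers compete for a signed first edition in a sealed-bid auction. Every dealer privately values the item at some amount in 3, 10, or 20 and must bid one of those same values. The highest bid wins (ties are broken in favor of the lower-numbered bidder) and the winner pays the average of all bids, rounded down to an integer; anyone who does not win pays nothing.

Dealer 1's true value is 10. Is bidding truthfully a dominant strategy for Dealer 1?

No

Consider the case where Dealer 2 bids 3 and Dealer 3 bids 3.
Truthful bid 10: wins, pays 5, utility 10 - 5 = 5.
Bid 3 instead: wins, pays 3, utility 10 - 3 = 7.
Since 7 > 5, bidding 3 is strictly better here, so truthful bidding is not dominant.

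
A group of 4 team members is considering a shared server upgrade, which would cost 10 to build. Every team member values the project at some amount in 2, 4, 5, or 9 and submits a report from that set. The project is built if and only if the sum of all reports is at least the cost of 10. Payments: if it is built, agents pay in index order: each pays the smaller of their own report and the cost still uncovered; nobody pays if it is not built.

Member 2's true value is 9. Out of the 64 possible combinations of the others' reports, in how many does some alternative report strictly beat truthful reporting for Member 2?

48

Others report (2, 2, 2): truth gives 1; report 4 gives 5 > 1. Violating.
Others report (2, 2, 4): truth gives 1; report 2 gives 7 > 1. Violating.
Others report (2, 2, 5): truth gives 1; report 2 gives 7 > 1. Violating.
Others report (2, 2, 9): truth gives 1; report 2 gives 7 > 1. Violating.
Others report (9, 2, 2): truth gives 8; no alternative beats it.
Others report (9, 2, 4): truth gives 8; no alternative beats it.
(Checking all 64 profiles: 48 have a profitable deviation, 16 do not.)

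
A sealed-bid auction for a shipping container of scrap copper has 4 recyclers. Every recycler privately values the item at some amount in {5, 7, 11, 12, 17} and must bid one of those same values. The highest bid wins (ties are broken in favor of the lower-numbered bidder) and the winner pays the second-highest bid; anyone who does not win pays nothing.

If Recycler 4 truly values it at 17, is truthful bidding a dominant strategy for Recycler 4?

Check each profile of the others' bids and compare truth against every alternative bid.
Others bid (5, 5, 12): truth gives 5, best alternative gives 0.
Others bid (5, 7, 12): truth gives 5, best alternative gives 0.
Others bid (5, 11, 12): truth gives 5, best alternative gives 0.
Others bid (5, 12, 5): truth gives 5, best alternative gives 0.
Others bid (5, 12, 7): truth gives 5, best alternative gives 0.
Others bid (5, 12, 11): truth gives 5, best alternative gives 0.
(Remaining 119 profiles checked similarly; truth is weakly best in each.)
In every case the truthful bid is at least as good as any alternative, so it is a dominant strategy.

Yes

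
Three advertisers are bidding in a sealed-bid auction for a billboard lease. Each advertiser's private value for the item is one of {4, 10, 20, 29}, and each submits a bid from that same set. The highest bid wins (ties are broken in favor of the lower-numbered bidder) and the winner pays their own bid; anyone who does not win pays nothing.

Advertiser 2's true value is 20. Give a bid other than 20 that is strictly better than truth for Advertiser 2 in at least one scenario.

10

Suppose Advertiser 1 bids 4 and Advertiser 3 bids 4.
Bid 20: wins, pays 20, utility 20 - 20 = 0.
Bid 10: wins, pays 10, utility 20 - 10 = 10.
So bidding 10 beats truth here (10 > 0).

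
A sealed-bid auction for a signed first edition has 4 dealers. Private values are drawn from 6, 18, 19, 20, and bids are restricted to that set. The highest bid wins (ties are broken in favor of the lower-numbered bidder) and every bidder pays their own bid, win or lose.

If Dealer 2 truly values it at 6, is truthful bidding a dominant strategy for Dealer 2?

Yes

Check each profile of the others' bids and compare truth against every alternative bid.
Others bid (20, 6, 6): truth gives -6, best alternative gives -18.
Others bid (20, 6, 18): truth gives -6, best alternative gives -18.
Others bid (20, 6, 19): truth gives -6, best alternative gives -18.
Others bid (20, 6, 20): truth gives -6, best alternative gives -18.
Others bid (20, 18, 6): truth gives -6, best alternative gives -18.
Others bid (20, 18, 18): truth gives -6, best alternative gives -18.
(Remaining 58 profiles checked similarly; truth is weakly best in each.)
In every case the truthful bid is at least as good as any alternative, so it is a dominant strategy.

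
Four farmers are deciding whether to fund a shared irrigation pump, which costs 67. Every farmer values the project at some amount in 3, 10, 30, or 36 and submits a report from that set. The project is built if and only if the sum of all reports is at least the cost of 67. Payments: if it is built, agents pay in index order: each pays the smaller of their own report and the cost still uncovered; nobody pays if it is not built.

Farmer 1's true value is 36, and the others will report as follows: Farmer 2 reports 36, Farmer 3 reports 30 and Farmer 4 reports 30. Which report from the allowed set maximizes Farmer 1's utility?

Report 3: project built, pays 3, utility 36 - 3 = 33.
Report 10: project built, pays 10, utility 36 - 10 = 26.
Report 30: project built, pays 30, utility 36 - 30 = 6.
Report 36: project built, pays 36, utility 36 - 36 = 0.
The best choice is 3 with utility 33.

3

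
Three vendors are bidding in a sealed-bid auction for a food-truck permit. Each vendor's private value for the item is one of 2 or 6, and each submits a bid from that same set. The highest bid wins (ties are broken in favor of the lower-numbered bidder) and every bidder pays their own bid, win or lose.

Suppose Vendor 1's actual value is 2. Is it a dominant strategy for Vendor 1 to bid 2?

Yes

Check each profile of the others' bids and compare truth against every alternative bid.
Others bid (2, 2): truth gives 0, best alternative gives -4.
Others bid (2, 6): truth gives -2, best alternative gives -4.
Others bid (6, 2): truth gives -2, best alternative gives -4.
Others bid (6, 6): truth gives -2, best alternative gives -4.
In every case the truthful bid is at least as good as any alternative, so it is a dominant strategy.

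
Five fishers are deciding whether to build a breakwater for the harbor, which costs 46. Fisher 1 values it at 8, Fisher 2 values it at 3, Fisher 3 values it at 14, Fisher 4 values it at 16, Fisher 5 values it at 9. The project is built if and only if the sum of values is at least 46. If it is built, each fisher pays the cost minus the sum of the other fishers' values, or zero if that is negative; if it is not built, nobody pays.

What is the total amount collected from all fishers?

Total value 50 ≥ cost 46, so it is built.
Fisher 1: others sum to 42; max(0, 46 - 42) = 4.
Fisher 2: others sum to 47; max(0, 46 - 47) = 0.
Fisher 3: others sum to 36; max(0, 46 - 36) = 10.
Fisher 4: others sum to 34; max(0, 46 - 34) = 12.
Fisher 5: others sum to 41; max(0, 46 - 41) = 5.
Total collected = 4 + 0 + 10 + 12 + 5 = 31.

31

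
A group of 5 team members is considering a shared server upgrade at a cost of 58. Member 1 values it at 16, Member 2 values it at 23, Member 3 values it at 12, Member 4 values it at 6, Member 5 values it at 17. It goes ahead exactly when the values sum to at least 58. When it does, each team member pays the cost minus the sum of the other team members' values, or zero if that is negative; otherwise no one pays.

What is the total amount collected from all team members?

Total value 74 ≥ cost 58, so it is built.
Member 1: others sum to 58; max(0, 58 - 58) = 0.
Member 2: others sum to 51; max(0, 58 - 51) = 7.
Member 3: others sum to 62; max(0, 58 - 62) = 0.
Member 4: others sum to 68; max(0, 58 - 68) = 0.
Member 5: others sum to 57; max(0, 58 - 57) = 1.
Total collected = 0 + 7 + 0 + 0 + 1 = 8.

8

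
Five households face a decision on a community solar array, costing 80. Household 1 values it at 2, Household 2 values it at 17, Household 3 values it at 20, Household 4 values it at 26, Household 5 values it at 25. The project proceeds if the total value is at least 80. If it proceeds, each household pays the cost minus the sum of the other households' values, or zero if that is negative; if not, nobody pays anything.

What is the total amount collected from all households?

48

Total value 90 ≥ cost 80, so it is built.
Household 1: others sum to 88; max(0, 80 - 88) = 0.
Household 2: others sum to 73; max(0, 80 - 73) = 7.
Household 3: others sum to 70; max(0, 80 - 70) = 10.
Household 4: others sum to 64; max(0, 80 - 64) = 16.
Household 5: others sum to 65; max(0, 80 - 65) = 15.
Total collected = 0 + 7 + 10 + 16 + 15 = 48.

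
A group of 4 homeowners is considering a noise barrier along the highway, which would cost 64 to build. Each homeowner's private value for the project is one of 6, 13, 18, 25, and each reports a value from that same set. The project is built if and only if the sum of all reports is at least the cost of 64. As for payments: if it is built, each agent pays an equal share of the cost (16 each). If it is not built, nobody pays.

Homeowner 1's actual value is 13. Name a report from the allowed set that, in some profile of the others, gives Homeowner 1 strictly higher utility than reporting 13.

6

Suppose Homeowner 2 reports 6, Homeowner 3 reports 25 and Homeowner 4 reports 25.
Report 13: project built, pays 16, utility 13 - 16 = -3.
Report 6: project not built, utility 0.
So reporting 6 beats truth here (0 > -3).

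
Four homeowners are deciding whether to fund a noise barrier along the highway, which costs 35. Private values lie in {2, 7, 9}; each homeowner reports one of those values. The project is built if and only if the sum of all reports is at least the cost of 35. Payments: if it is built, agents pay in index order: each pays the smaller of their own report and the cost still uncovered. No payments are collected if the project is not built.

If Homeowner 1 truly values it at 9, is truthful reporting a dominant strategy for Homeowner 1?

Check each profile of the others' reports and compare truth against every alternative report.
Others report (2, 2, 2): truth gives 0, best alternative gives 0.
Others report (2, 2, 7): truth gives 0, best alternative gives 0.
Others report (2, 2, 9): truth gives 0, best alternative gives 0.
Others report (2, 7, 2): truth gives 0, best alternative gives 0.
Others report (2, 7, 7): truth gives 0, best alternative gives 0.
Others report (2, 7, 9): truth gives 0, best alternative gives 0.
(Remaining 21 profiles checked similarly; truth is weakly best in each.)
In every case the truthful report is at least as good as any alternative, so it is a dominant strategy.

Yes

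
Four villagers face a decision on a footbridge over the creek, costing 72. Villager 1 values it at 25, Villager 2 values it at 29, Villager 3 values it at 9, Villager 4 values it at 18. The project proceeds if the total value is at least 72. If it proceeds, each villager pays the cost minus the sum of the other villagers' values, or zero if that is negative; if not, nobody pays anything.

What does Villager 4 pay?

9

Total value 81 ≥ cost 72, so the project is built.
The other villagers' values sum to 63.
Cost minus that sum is 72 - 63 = 9.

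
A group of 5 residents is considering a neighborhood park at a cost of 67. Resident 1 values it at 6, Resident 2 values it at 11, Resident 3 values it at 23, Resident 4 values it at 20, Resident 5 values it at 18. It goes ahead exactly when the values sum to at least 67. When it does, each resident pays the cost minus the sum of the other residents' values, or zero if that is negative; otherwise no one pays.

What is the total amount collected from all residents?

28

Total value 78 ≥ cost 67, so it is built.
Resident 1: others sum to 72; max(0, 67 - 72) = 0.
Resident 2: others sum to 67; max(0, 67 - 67) = 0.
Resident 3: others sum to 55; max(0, 67 - 55) = 12.
Resident 4: others sum to 58; max(0, 67 - 58) = 9.
Resident 5: others sum to 60; max(0, 67 - 60) = 7.
Total collected = 0 + 0 + 12 + 9 + 7 = 28.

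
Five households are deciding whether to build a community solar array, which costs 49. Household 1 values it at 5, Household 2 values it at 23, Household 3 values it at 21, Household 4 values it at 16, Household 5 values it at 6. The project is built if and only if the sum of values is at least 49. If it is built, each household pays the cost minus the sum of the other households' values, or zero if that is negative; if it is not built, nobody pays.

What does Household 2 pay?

1

Total value 71 ≥ cost 49, so the project is built.
The other households' values sum to 48.
Cost minus that sum is 49 - 48 = 1.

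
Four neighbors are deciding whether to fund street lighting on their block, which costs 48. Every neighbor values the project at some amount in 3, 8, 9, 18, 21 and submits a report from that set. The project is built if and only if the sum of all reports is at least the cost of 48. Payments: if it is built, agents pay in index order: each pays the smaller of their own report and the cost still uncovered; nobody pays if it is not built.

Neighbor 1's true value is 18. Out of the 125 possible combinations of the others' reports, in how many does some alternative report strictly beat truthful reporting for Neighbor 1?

47

Others report (3, 18, 18): truth gives 0; report 9 gives 9 > 0. Violating.
Others report (3, 18, 21): truth gives 0; report 8 gives 10 > 0. Violating.
Others report (3, 21, 18): truth gives 0; report 8 gives 10 > 0. Violating.
Others report (3, 21, 21): truth gives 0; report 3 gives 15 > 0. Violating.
Others report (3, 3, 3): truth gives 0; no alternative beats it.
Others report (3, 3, 8): truth gives 0; no alternative beats it.
(Checking all 125 profiles: 47 have a profitable deviation, 78 do not.)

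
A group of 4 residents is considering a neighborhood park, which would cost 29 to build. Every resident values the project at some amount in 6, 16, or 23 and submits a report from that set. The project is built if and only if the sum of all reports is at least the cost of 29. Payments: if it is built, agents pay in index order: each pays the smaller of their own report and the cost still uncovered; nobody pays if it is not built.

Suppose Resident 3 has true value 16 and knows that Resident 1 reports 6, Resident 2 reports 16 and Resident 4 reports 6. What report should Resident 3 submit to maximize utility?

6

Report 6: project built, pays 6, utility 16 - 6 = 10.
Report 16: project built, pays 7, utility 16 - 7 = 9.
Report 23: project built, pays 7, utility 16 - 7 = 9.
The best choice is 6 with utility 10.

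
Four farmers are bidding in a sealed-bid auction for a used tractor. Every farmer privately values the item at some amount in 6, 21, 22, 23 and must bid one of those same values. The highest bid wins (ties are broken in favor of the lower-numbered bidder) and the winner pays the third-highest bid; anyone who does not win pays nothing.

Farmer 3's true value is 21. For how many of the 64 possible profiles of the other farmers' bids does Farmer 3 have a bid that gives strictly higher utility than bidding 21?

6

Others bid (6, 6, 22): truth gives 0; bid 22 gives 15 > 0. Violating.
Others bid (6, 6, 23): truth gives 0; bid 23 gives 15 > 0. Violating.
Others bid (6, 21, 6): truth gives 0; bid 22 gives 15 > 0. Violating.
Others bid (6, 22, 6): truth gives 0; bid 23 gives 15 > 0. Violating.
Others bid (6, 6, 6): truth gives 15; no alternative beats it.
Others bid (6, 6, 21): truth gives 15; no alternative beats it.
(Checking all 64 profiles: 6 have a profitable deviation, 58 do not.)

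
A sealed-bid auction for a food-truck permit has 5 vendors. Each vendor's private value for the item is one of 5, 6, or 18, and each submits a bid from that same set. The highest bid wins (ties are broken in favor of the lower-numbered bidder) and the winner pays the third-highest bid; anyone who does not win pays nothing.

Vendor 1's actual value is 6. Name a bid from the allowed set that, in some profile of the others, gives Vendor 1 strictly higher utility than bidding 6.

Suppose Vendor 2 bids 5, Vendor 3 bids 5, Vendor 4 bids 5 and Vendor 5 bids 18.
Bid 6: loses, pays 0, utility 0.
Bid 18: wins, pays 5, utility 6 - 5 = 1.
So bidding 18 beats truth here (1 > 0).

18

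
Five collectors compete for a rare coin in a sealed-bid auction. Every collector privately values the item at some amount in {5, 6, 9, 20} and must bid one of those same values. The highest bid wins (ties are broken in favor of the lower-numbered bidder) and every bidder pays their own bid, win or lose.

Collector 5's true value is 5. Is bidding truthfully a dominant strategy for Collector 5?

No

Consider the case where Collector 1 bids 5, Collector 2 bids 5, Collector 3 bids 5 and Collector 4 bids 5.
Truthful bid 5: loses but pays 5, utility -5.
Bid 6 instead: wins, pays 6, utility 5 - 6 = -1.
Since -1 > -5, bidding 6 is strictly better here, so truthful bidding is not dominant.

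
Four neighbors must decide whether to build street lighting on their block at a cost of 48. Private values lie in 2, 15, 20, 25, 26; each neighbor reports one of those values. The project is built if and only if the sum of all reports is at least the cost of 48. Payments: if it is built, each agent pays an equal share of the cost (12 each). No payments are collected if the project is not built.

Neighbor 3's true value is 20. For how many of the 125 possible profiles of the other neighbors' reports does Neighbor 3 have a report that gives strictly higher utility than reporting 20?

3

Others report (2, 2, 20): truth gives 0; report 25 gives 8 > 0. Violating.
Others report (2, 20, 2): truth gives 0; report 25 gives 8 > 0. Violating.
Others report (20, 2, 2): truth gives 0; report 25 gives 8 > 0. Violating.
Others report (2, 2, 2): truth gives 0; no alternative beats it.
Others report (2, 2, 15): truth gives 0; no alternative beats it.
(Checking all 125 profiles: 3 have a profitable deviation, 122 do not.)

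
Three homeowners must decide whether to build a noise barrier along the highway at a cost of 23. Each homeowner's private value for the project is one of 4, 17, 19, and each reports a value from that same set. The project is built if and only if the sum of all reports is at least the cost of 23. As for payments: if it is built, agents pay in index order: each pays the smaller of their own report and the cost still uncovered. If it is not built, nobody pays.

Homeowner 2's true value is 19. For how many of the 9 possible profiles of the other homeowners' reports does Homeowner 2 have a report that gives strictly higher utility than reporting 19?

Others report (4, 4): truth gives 0; report 17 gives 2 > 0. Violating.
Others report (4, 17): truth gives 0; report 4 gives 15 > 0. Violating.
Others report (4, 19): truth gives 0; report 4 gives 15 > 0. Violating.
Others report (17, 4): truth gives 13; report 4 gives 15 > 13. Violating.
Others report (19, 4): truth gives 15; no alternative beats it.
Others report (19, 17): truth gives 15; no alternative beats it.
(Checking all 9 profiles: 6 have a profitable deviation, 3 do not.)

6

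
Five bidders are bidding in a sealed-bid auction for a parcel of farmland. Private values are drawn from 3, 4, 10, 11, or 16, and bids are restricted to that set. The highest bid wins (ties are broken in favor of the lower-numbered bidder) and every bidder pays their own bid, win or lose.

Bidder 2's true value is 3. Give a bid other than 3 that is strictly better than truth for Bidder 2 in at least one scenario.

4

Suppose Bidder 1 bids 3, Bidder 3 bids 3, Bidder 4 bids 3 and Bidder 5 bids 3.
Bid 3: loses but pays 3, utility -3.
Bid 4: wins, pays 4, utility 3 - 4 = -1.
So bidding 4 beats truth here (-1 > -3).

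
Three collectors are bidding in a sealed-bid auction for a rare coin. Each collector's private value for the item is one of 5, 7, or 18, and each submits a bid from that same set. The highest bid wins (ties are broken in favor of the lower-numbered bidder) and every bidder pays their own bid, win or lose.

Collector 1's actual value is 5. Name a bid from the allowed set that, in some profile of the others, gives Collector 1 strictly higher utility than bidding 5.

7

Suppose Collector 2 bids 5 and Collector 3 bids 7.
Bid 5: loses but pays 5, utility -5.
Bid 7: wins, pays 7, utility 5 - 7 = -2.
So bidding 7 beats truth here (-2 > -5).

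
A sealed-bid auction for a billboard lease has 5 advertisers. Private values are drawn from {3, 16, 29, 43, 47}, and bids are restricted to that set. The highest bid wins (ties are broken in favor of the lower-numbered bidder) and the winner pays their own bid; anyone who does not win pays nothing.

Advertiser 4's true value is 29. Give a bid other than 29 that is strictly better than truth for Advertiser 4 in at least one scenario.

Suppose Advertiser 1 bids 3, Advertiser 2 bids 3, Advertiser 3 bids 3 and Advertiser 5 bids 3.
Bid 29: wins, pays 29, utility 29 - 29 = 0.
Bid 16: wins, pays 16, utility 29 - 16 = 13.
So bidding 16 beats truth here (13 > 0).

16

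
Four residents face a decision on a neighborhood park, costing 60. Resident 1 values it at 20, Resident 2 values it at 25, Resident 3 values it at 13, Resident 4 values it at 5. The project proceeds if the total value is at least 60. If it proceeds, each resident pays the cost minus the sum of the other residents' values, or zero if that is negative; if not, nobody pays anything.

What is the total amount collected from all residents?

Total value 63 ≥ cost 60, so it is built.
Resident 1: others sum to 43; max(0, 60 - 43) = 17.
Resident 2: others sum to 38; max(0, 60 - 38) = 22.
Resident 3: others sum to 50; max(0, 60 - 50) = 10.
Resident 4: others sum to 58; max(0, 60 - 58) = 2.
Total collected = 17 + 22 + 10 + 2 = 51.

51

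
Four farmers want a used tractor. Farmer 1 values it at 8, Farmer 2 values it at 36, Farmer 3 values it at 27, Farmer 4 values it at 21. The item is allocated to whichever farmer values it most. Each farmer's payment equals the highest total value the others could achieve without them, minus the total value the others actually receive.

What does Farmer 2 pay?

Farmer 2 has the highest value and receives the item.
Without Farmer 2, the item would go to the next-highest value, 27, so the others could achieve 27.
With Farmer 2 present and winning, the others receive nothing, so their total is 0.
Payment = 27 - 0 = 27.

27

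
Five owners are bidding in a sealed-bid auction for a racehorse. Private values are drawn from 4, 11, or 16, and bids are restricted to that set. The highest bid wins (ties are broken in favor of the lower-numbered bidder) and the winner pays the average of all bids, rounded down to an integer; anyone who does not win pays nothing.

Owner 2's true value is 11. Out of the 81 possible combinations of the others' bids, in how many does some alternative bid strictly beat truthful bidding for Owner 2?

19

Others bid (4, 4, 4, 16): truth gives 0; bid 16 gives 3 > 0. Violating.
Others bid (4, 4, 11, 16): truth gives 0; bid 16 gives 1 > 0. Violating.
Others bid (4, 4, 16, 4): truth gives 0; bid 16 gives 3 > 0. Violating.
Others bid (4, 4, 16, 11): truth gives 0; bid 16 gives 1 > 0. Violating.
Others bid (4, 4, 4, 4): truth gives 6; no alternative beats it.
Others bid (4, 4, 4, 11): truth gives 5; no alternative beats it.
(Checking all 81 profiles: 19 have a profitable deviation, 62 do not.)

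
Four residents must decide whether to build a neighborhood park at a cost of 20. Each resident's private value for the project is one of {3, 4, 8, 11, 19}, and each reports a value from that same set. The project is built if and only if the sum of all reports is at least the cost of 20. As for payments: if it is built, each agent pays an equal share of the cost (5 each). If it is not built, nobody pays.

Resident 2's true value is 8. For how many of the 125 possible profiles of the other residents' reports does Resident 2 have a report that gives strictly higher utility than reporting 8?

7

Others report (3, 3, 3): truth gives 0; report 11 gives 3 > 0. Violating.
Others report (3, 3, 4): truth gives 0; report 11 gives 3 > 0. Violating.
Others report (3, 4, 3): truth gives 0; report 11 gives 3 > 0. Violating.
Others report (3, 4, 4): truth gives 0; report 11 gives 3 > 0. Violating.
Others report (3, 3, 8): truth gives 3; no alternative beats it.
Others report (3, 3, 11): truth gives 3; no alternative beats it.
(Checking all 125 profiles: 7 have a profitable deviation, 118 do not.)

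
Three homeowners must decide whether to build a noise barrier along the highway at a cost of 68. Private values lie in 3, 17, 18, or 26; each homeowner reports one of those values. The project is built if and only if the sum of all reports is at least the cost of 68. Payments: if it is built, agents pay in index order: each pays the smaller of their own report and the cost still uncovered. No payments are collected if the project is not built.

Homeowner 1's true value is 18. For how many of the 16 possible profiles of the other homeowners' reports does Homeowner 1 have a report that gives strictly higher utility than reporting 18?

Others report (26, 26): truth gives 0; report 17 gives 1 > 0. Violating.
Others report (3, 3): truth gives 0; no alternative beats it.
Others report (3, 17): truth gives 0; no alternative beats it.
(Checking all 16 profiles: 1 has a profitable deviation, 15 do not.)

1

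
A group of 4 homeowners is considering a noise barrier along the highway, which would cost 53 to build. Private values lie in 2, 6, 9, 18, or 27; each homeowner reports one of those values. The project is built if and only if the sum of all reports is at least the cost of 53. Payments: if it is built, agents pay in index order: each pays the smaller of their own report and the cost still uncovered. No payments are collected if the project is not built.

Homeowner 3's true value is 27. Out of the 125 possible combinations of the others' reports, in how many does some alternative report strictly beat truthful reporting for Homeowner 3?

60

Others report (2, 6, 27): truth gives 0; report 18 gives 9 > 0. Violating.
Others report (2, 9, 27): truth gives 0; report 18 gives 9 > 0. Violating.
Others report (2, 18, 18): truth gives 0; report 18 gives 9 > 0. Violating.
Others report (2, 18, 27): truth gives 0; report 6 gives 21 > 0. Violating.
Others report (2, 2, 2): truth gives 0; no alternative beats it.
Others report (2, 2, 6): truth gives 0; no alternative beats it.
(Checking all 125 profiles: 60 have a profitable deviation, 65 do not.)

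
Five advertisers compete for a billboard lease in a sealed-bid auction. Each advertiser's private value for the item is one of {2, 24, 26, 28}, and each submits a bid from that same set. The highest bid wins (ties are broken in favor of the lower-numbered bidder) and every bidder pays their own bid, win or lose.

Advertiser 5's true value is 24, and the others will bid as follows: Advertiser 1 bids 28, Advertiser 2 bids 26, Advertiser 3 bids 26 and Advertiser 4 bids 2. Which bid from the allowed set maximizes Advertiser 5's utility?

2

Bid 2: loses but pays 2, utility -2.
Bid 24: loses but pays 24, utility -24.
Bid 26: loses but pays 26, utility -26.
Bid 28: loses but pays 28, utility -28.
The best choice is 2 with utility -2.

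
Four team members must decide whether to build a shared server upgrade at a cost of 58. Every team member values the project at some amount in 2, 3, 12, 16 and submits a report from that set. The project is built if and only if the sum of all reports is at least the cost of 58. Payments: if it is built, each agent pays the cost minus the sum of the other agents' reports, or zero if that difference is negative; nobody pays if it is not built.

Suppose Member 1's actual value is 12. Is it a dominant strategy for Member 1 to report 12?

Yes

Check each profile of the others' reports and compare truth against every alternative report.
Others report (16, 16, 16): truth gives 2, best alternative gives 2.
Others report (2, 2, 2): truth gives 0, best alternative gives 0.
Others report (2, 2, 3): truth gives 0, best alternative gives 0.
Others report (2, 2, 12): truth gives 0, best alternative gives 0.
Others report (2, 2, 16): truth gives 0, best alternative gives 0.
Others report (2, 3, 2): truth gives 0, best alternative gives 0.
(Remaining 58 profiles checked similarly; truth is weakly best in each.)
In every case the truthful report is at least as good as any alternative, so it is a dominant strategy.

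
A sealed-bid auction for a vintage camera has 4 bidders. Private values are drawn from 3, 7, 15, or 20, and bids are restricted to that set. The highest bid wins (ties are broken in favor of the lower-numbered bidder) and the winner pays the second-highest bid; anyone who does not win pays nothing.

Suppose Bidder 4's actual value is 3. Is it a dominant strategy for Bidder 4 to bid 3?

Yes

Check each profile of the others' bids and compare truth against every alternative bid.
Others bid (3, 3, 3): truth gives 0, best alternative gives 0.
Others bid (3, 3, 7): truth gives 0, best alternative gives 0.
Others bid (3, 3, 15): truth gives 0, best alternative gives 0.
Others bid (3, 3, 20): truth gives 0, best alternative gives 0.
Others bid (3, 7, 3): truth gives 0, best alternative gives 0.
Others bid (3, 7, 7): truth gives 0, best alternative gives 0.
(Remaining 58 profiles checked similarly; truth is weakly best in each.)
In every case the truthful bid is at least as good as any alternative, so it is a dominant strategy.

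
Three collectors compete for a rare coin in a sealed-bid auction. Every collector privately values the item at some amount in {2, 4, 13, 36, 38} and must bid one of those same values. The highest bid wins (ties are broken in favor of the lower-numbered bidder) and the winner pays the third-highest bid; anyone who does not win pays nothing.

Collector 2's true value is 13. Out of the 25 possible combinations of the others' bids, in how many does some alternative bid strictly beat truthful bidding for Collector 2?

Others bid (2, 36): truth gives 0; bid 36 gives 11 > 0. Violating.
Others bid (2, 38): truth gives 0; bid 38 gives 11 > 0. Violating.
Others bid (4, 36): truth gives 0; bid 36 gives 9 > 0. Violating.
Others bid (4, 38): truth gives 0; bid 38 gives 9 > 0. Violating.
Others bid (2, 2): truth gives 11; no alternative beats it.
Others bid (2, 4): truth gives 11; no alternative beats it.
(Checking all 25 profiles: 8 have a profitable deviation, 17 do not.)

8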